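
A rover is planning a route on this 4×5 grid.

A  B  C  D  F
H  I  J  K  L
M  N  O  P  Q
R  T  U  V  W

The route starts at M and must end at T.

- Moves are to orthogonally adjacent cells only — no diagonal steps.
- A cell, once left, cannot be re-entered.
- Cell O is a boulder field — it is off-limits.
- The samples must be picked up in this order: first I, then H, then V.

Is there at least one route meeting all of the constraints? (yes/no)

yes

One route that works: M → N → I → H → A → B → C → J → K → P → V → U → T.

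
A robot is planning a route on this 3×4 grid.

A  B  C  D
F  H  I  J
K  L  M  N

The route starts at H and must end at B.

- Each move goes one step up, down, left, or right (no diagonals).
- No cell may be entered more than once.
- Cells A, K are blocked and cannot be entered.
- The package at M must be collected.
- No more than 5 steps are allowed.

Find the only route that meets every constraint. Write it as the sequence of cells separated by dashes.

H - L - M - I - C - B

The budget equals the shortest possible length, so every move has to be on a shortest route through the required cells.
Route from H: down 1 to L, right 1 to M, up 2 to C, left 1 to B — 5 moves in all.
Check: all required cells visited; 5 ≤ 5 moves.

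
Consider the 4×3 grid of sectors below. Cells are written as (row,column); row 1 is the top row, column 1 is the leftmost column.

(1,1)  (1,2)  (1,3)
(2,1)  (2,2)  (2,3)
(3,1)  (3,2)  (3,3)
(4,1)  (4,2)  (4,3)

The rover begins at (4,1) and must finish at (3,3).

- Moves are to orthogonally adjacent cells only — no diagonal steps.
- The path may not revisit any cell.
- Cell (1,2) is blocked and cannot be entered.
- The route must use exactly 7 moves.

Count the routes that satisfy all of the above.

Need simple routes of exactly 7 moves from (4,1) to (3,3) (Manhattan distance 3, so 2 moves are spent on a detour and 2 undoing it).
Enumerating: (4,1) (3,1) (2,1) (2,2) (3,2) (4,2) (4,3) (3,3) | (4,1) (4,2) (3,2) (3,1) (2,1) (2,2) (2,3) (3,3).
That gives 2 routes.

2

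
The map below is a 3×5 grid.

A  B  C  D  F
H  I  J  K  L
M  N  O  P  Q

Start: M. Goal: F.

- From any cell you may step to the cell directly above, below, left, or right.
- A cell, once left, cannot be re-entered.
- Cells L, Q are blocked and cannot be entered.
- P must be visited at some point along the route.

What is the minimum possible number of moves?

6

Any route passes through P somewhere between M and F. Summing Manhattan distances along the two legs (M → P → F) gives a lower bound of 3 + 3 = 6 moves.
A route of 6 moves achieves this: M → N → O → P → K → D → F.
Since 6 matches the lower bound, it is optimal.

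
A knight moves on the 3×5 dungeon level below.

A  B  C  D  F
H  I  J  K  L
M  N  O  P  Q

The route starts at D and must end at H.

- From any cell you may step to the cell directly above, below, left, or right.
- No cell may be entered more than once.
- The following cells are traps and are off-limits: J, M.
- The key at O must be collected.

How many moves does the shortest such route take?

6

Any route passes through O somewhere between D and H. Summing Manhattan distances along the two legs (D → O → H) gives a lower bound of 3 + 3 = 6 moves.
A route of 6 moves achieves this: D → K → P → O → N → I → H.
Since 6 matches the lower bound, it is optimal.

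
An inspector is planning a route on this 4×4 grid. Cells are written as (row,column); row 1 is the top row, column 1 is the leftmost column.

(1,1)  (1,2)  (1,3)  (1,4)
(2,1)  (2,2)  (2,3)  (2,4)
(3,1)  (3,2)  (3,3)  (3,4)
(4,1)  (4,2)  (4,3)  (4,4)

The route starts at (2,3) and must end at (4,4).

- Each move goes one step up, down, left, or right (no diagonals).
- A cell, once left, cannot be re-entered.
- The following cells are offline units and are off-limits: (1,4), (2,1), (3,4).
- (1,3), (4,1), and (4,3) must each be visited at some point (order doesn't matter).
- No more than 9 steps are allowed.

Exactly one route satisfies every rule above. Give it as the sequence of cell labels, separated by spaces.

(2,3) (1,3) (1,2) (2,2) (3,2) (3,1) (4,1) (4,2) (4,3) (4,4)

The budget equals the shortest possible length, so every move has to be on a shortest route through the required cells.
Route from (2,3): up to (1,3), left to (1,2), 2× down (reaching (3,2)), left to (3,1), down to (4,1), 3× right (reaching (4,4)) — 9 moves in all.
Check: all required cells visited; 9 ≤ 9 moves.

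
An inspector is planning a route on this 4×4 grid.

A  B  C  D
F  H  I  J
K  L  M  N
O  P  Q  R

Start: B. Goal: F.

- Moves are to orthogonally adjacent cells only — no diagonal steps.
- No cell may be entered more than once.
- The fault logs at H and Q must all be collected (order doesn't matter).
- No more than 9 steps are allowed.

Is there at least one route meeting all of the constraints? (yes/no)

One route that works: B → H → L → M → Q → P → O → K → F.

yes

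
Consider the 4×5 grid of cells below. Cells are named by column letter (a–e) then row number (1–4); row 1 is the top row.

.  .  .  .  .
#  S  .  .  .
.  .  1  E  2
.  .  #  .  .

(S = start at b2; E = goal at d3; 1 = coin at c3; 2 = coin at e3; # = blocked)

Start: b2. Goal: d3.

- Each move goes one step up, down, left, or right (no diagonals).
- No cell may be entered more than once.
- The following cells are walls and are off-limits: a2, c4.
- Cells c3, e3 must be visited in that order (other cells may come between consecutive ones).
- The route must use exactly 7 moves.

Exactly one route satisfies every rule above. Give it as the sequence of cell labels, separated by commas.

b2, b3, c3, c2, d2, e2, e3, d3

The waypoints must appear in the order c3, e3, with no cell reused.
Route from b2: down to b3, right to c3, up to c2, 2× right (reaching e2), down to e3, left to d3 — 7 moves in all.
Check: order respected (1 at step 2, 2 at step 6); 7 moves as required.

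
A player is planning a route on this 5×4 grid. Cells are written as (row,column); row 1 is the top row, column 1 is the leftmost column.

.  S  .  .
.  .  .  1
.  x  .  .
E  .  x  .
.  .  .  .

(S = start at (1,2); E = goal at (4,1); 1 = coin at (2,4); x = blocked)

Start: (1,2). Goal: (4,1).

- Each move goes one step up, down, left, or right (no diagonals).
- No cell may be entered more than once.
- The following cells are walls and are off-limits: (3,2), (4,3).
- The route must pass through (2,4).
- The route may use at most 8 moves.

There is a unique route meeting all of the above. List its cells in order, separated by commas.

The 8-move cap with required stops at (2,4) leaves no slack for detours.
Route from (1,2): 2× right (reaching (1,4)), down to (2,4), 3× left (reaching (2,1)), 2× down (reaching (4,1)) — 8 moves in all.
Check: all required cells visited; 8 ≤ 8 moves.

(1,2), (1,3), (1,4), (2,4), (2,3), (2,2), (2,1), (3,1), (4,1)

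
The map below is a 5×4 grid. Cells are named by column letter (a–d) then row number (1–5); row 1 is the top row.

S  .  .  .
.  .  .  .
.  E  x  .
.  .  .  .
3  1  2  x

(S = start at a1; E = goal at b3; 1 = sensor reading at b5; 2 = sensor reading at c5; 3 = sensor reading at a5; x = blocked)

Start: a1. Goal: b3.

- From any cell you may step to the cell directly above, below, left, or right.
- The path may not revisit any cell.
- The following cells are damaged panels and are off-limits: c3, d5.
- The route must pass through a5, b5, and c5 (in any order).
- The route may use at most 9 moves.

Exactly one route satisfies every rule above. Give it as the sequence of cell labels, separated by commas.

Any route must reach a5, b5, and c5 and still end at b3 within 9 moves, so the order of the required stops is forced.
Route from a1: down 4 to a5, right 2 to c5, up 1 to c4, left 1 to b4, up 1 to b3 — 9 moves in all.
Check: all required cells visited; 9 ≤ 9 moves.

a1, a2, a3, a4, a5, b5, c5, c4, b4, b3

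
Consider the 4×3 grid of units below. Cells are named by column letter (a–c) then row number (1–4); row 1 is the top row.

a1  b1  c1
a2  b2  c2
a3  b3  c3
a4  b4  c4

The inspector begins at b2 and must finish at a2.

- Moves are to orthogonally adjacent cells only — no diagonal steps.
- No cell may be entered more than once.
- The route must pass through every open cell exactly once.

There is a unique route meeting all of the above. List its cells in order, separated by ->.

Need to visit all 12 open cells exactly once, starting at b2 and ending at a2.
Route from b2: down to b3, left to a3, down to a4, 2× right (reaching c4), 3× up (reaching c1), 2× left (reaching a1), down to a2 — 11 moves in all.
Check: all 12 open cells covered.

b2 -> b3 -> a3 -> a4 -> b4 -> c4 -> c3 -> c2 -> c1 -> b1 -> a1 -> a2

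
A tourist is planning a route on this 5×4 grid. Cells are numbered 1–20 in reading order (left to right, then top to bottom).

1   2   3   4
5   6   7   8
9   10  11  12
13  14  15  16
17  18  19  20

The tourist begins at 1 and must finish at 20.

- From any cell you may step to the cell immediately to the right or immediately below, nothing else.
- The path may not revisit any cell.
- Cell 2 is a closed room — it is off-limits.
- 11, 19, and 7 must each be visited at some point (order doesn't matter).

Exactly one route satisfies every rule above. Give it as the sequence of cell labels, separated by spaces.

1 5 6 7 11 15 19 20

Moves only go right or down, so the column and row indices never decrease.
Route from 1: down 1 to 5, right 2 to 7, down 3 to 19, right 1 to 20 — 7 moves in all.
Check: all required cells visited.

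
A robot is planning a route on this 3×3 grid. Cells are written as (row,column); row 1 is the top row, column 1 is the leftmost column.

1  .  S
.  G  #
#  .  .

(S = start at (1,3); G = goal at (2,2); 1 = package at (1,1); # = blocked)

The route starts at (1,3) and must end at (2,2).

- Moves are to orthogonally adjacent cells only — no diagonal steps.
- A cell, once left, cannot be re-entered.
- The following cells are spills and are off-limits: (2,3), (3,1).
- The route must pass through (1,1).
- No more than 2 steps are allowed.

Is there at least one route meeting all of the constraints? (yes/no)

no

Even ignoring the no-revisit rule, getting from (1,3) to (2,2) via (1,1) needs at least 2 + 2 = 4 moves (Manhattan distance per leg), which exceeds the 2-move limit.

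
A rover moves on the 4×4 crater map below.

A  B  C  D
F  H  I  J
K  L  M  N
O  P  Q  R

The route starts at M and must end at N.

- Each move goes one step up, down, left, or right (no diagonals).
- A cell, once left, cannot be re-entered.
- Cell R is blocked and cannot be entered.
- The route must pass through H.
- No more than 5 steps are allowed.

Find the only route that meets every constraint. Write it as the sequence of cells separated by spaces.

M L H I J N

Any route must reach H and still end at N within 5 moves, so the order of the required stops is forced.
Route from M: left to L, up to H, 2× right (reaching J), down to N — 5 moves in all.
Check: all required cells visited; 5 ≤ 5 moves.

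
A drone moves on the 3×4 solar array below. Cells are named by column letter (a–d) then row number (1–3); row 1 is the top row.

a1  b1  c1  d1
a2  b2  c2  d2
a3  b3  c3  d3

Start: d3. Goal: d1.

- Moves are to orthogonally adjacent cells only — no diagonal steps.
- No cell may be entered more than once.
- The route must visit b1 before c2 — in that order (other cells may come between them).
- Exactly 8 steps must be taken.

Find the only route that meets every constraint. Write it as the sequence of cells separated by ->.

The waypoints must appear in the order b1, c2, with no cell reused.
Route from d3: 2× left (reaching b3), 2× up (reaching b1), right to c1, down to c2, right to d2, up to d1 — 8 moves in all.
Check: order respected (b1 at step 4, c2 at step 6); 8 moves as required.

d3 -> c3 -> b3 -> b2 -> b1 -> c1 -> c2 -> d2 -> d1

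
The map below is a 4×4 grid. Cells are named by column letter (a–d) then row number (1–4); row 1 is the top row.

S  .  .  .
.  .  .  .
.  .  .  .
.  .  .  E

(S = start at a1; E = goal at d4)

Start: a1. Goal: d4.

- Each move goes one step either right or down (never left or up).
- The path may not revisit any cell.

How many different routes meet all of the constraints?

A right/down-only route from a1 to d4 makes exactly 3 down-moves and 3 right-moves in some order.
With no other constraints that would be C(6,3) = 20 routes.
That gives 20 routes.

20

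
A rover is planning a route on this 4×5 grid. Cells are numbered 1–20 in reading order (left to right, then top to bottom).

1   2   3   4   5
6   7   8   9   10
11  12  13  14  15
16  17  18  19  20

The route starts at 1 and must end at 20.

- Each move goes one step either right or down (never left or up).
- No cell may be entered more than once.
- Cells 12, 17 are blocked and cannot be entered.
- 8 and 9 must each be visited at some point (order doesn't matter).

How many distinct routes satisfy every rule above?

9

A right/down-only route from 1 to 20 makes exactly 3 down-moves and 4 right-moves in some order.
With no other constraints that would be C(7,3) = 35 routes.
A monotone route can only reach the required cells in the order 8, 9, so split there and multiply the segment counts (each segment already excludes blocked cells): 1→8: 3; 8→9: 1; 9→20: 3; product = 9.
That gives 9 routes.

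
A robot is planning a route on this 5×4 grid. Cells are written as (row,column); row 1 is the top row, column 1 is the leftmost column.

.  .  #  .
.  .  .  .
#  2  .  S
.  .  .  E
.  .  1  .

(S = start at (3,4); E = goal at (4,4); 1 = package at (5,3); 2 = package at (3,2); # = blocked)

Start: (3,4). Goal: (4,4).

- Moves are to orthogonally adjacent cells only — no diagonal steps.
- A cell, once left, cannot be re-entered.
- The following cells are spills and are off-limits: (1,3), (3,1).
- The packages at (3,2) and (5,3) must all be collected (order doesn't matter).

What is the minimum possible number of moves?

7

Any route passes through (3,2) and (5,3) in some order between (3,4) and (4,4). Summing Manhattan distances along each leg and taking the cheapest ordering ((3,4) → (3,2) → (5,3) → (4,4)) gives a lower bound of 2 + 3 + 2 = 7 moves.
A route of 7 moves achieves this: (3,4) → (3,3) → (3,2) → (4,2) → (5,2) → (5,3) → (4,3) → (4,4).
Since 7 matches the lower bound, it is optimal.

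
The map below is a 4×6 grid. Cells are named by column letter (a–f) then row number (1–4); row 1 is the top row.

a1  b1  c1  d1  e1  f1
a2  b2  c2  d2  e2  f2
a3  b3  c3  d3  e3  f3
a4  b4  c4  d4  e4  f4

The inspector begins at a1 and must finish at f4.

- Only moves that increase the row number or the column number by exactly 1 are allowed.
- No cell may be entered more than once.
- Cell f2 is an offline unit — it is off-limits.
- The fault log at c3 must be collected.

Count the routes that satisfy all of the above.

24

A right/down-only route from a1 to f4 makes exactly 3 down-moves and 5 right-moves in some order.
With no other constraints that would be C(8,3) = 56 routes.
Split at c3 and multiply the segment counts (each segment already excludes blocked cells): a1→c3: 6; c3→f4: 4; product = 24.
That gives 24 routes.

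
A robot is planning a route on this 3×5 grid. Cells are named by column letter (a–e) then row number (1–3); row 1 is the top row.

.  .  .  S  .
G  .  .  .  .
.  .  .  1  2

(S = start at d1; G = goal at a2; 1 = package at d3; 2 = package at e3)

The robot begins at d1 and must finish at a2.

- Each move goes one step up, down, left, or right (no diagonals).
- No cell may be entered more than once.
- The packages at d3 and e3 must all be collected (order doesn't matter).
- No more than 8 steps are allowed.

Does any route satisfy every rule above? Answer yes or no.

yes

One route that works: d1 → d2 → e2 → e3 → d3 → c3 → c2 → b2 → a2.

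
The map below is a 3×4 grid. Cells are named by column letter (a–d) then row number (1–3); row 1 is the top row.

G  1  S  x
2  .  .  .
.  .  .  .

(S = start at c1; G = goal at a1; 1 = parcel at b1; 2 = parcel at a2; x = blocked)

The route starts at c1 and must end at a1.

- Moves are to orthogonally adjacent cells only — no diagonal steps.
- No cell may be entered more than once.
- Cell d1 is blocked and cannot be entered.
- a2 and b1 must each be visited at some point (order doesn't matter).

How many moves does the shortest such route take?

Any route passes through a2 and b1 in some order between c1 and a1. Summing Manhattan distances along each leg and taking the cheapest ordering (c1 → b1 → a2 → a1) gives a lower bound of 1 + 2 + 1 = 4 moves.
A route of 4 moves achieves this: c1 → b1 → b2 → a2 → a1.
Since 4 matches the lower bound, it is optimal.

4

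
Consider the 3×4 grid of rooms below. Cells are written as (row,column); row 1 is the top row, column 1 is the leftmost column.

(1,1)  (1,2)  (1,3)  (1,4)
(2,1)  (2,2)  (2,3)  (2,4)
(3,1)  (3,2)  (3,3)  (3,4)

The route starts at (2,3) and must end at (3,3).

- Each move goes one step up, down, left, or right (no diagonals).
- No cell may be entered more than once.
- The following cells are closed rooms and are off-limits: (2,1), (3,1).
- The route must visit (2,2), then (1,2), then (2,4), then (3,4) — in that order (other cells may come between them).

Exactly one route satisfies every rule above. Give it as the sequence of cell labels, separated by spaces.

(2,3) (2,2) (1,2) (1,3) (1,4) (2,4) (3,4) (3,3)

The waypoints must appear in the order (2,2), (1,2), (2,4), (3,4), with no cell reused.
Route from (2,3): left to (2,2), up to (1,2), 2× right (reaching (1,4)), 2× down (reaching (3,4)), left to (3,3) — 7 moves in all.
Check: order respected ((2,2) at step 1, (1,2) at step 2, (2,4) at step 5, (3,4) at step 6).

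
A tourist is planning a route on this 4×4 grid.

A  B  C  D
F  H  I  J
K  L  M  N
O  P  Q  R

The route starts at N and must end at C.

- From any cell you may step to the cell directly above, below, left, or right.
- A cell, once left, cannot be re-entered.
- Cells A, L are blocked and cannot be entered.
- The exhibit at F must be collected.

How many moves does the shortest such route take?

9

Any route passes through F somewhere between N and C. Summing Manhattan distances along the two legs (N → F → C) gives a lower bound of 4 + 3 = 7 moves.
The shortest route satisfying every rule uses 9 moves: N → R → Q → P → O → K → F → H → B → C.
The bound of 7 isn't tight here; checking systematically, no route of length 7 through 8 satisfies every constraint, so 9 is the minimum.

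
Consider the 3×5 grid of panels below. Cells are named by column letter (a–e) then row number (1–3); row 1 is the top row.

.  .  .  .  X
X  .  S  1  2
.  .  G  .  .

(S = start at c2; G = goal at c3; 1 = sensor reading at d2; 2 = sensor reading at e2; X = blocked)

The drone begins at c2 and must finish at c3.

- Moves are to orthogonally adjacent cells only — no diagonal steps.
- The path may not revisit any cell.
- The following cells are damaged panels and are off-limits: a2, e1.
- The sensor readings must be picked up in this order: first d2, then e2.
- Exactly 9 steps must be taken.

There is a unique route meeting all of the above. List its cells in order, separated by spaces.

c2 b2 b1 c1 d1 d2 e2 e3 d3 c3

The waypoints must appear in the order d2, e2, with no cell reused.
Route from c2: left to b2, up to b1, 2× right (reaching d1), down to d2, right to e2, down to e3, 2× left (reaching c3) — 9 moves in all.
Check: order respected (1 at step 5, 2 at step 6); 9 moves as required.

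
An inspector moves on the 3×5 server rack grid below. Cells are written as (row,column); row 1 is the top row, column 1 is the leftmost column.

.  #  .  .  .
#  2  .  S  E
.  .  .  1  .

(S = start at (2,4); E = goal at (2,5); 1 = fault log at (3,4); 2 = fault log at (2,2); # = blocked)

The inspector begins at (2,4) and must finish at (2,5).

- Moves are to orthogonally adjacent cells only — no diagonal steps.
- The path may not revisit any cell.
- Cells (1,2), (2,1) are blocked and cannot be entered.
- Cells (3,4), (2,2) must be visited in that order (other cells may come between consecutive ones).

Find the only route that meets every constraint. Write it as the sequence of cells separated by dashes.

The waypoints must appear in the order (3,4), (2,2), with no cell reused.
Route from (2,4): down to (3,4), 2× left (reaching (3,2)), up to (2,2), right to (2,3), up to (1,3), 2× right (reaching (1,5)), down to (2,5) — 9 moves in all.
Check: order respected (1 at step 1, 2 at step 4).

(2,4) - (3,4) - (3,3) - (3,2) - (2,2) - (2,3) - (1,3) - (1,4) - (1,5) - (2,5)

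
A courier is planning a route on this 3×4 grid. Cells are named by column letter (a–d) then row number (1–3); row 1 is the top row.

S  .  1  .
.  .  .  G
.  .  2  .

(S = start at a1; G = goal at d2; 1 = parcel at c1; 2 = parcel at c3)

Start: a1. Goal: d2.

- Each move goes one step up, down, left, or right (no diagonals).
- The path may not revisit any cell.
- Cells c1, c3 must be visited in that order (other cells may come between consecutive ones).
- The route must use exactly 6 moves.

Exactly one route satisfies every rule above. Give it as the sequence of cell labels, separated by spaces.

a1 b1 c1 c2 c3 d3 d2

The waypoints must appear in the order c1, c3, with no cell reused.
Route from a1: 2× right (reaching c1), 2× down (reaching c3), right to d3, up to d2 — 6 moves in all.
Check: order respected (1 at step 2, 2 at step 4); 6 moves as required.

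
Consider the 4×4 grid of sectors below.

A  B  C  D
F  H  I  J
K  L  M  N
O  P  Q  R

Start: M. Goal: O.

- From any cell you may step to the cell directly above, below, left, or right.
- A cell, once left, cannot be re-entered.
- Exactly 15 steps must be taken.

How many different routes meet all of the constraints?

Need simple routes of exactly 15 moves from M to O (Manhattan distance 3, so 6 moves are spent on a detour and 6 undoing it).
Enumerating: M I C D J N R Q P L H B A F K O | M I H L P Q R N J D C B A F K O | M I H L K F A B C D J N R Q P O | M I H F A B C D J N R Q P L K O | M Q R N J D C I H B A F K L P O | M L P Q R N J D C I H B A F K O | M L K F A B H I C D J N R Q P O | M N R Q P L H I J D C B A F K O.
That gives 8 routes.

8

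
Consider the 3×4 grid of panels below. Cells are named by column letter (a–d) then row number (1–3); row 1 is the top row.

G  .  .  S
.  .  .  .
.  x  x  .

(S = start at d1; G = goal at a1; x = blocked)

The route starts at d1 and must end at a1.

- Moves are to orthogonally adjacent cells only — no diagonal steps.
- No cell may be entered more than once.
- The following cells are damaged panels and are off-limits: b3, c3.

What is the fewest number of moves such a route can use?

The Manhattan distance from d1 to a1 is |1−1| + |4−1| = 3, so at least 3 moves are needed.
A route of 3 moves achieves this: d1 → c1 → b1 → a1.
Since 3 matches the lower bound, it is optimal.

3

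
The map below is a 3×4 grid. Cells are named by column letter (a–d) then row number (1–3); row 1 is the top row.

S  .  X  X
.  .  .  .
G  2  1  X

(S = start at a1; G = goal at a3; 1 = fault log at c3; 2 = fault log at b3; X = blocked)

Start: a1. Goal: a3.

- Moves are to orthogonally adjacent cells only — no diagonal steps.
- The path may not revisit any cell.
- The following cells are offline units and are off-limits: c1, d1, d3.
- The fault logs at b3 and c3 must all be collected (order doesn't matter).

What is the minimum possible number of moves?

Any route passes through b3 and c3 in some order between a1 and a3. Summing Manhattan distances along each leg and taking the cheapest ordering (a1 → c3 → b3 → a3) gives a lower bound of 4 + 1 + 1 = 6 moves.
A route of 6 moves achieves this: a1 → a2 → b2 → c2 → c3 → b3 → a3.
Since 6 matches the lower bound, it is optimal.

6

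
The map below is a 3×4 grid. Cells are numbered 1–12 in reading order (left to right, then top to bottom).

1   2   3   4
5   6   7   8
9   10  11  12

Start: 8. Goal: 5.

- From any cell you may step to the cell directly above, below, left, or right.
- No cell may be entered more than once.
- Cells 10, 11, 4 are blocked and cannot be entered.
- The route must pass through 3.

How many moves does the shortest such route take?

5

Any route passes through 3 somewhere between 8 and 5. Summing Manhattan distances along the two legs (8 → 3 → 5) gives a lower bound of 2 + 3 = 5 moves.
A route of 5 moves achieves this: 8 → 7 → 3 → 2 → 6 → 5.
Since 5 matches the lower bound, it is optimal.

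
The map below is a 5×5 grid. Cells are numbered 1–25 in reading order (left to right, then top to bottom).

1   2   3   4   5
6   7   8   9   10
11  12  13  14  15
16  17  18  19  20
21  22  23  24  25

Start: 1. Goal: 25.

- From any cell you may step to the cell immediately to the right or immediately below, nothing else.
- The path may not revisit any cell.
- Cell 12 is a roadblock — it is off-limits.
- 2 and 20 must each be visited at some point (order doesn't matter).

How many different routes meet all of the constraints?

16

A right/down-only route from 1 to 25 makes exactly 4 down-moves and 4 right-moves in some order.
With no other constraints that would be C(8,4) = 70 routes.
A monotone route can only reach the required cells in the order 2, 20, so split there and multiply the segment counts (each segment already excludes blocked cells): 1→2: 1; 2→20: 16; 20→25: 1; product = 16.
That gives 16 routes.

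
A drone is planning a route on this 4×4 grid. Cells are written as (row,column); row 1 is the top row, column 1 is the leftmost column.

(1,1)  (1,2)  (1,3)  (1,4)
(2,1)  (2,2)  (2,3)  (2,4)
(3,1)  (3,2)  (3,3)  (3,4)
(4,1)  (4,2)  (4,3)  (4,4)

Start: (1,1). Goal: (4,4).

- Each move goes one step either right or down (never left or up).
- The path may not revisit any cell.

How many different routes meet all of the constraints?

A right/down-only route from (1,1) to (4,4) makes exactly 3 down-moves and 3 right-moves in some order.
With no other constraints that would be C(6,3) = 20 routes.
That gives 20 routes.

20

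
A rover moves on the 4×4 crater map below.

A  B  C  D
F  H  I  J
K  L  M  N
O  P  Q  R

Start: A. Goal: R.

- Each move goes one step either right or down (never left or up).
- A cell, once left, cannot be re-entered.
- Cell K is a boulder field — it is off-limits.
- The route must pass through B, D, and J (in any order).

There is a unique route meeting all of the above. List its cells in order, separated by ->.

A -> B -> C -> D -> J -> N -> R

Moves only go right or down, so the column and row indices never decrease.
Route from A: right 3 to D, down 3 to R — 6 moves in all.
Check: all required cells visited.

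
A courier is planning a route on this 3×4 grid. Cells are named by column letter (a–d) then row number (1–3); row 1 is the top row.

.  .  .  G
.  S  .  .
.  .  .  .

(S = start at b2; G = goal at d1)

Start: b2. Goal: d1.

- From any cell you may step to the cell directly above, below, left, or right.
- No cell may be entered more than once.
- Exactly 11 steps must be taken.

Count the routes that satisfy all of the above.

Need simple routes of exactly 11 moves from b2 to d1 (Manhattan distance 3, so 4 moves are spent on a detour and 4 undoing it).
Enumerating: b2 b1 a1 a2 a3 b3 c3 d3 d2 c2 c1 d1 | b2 b3 a3 a2 a1 b1 c1 c2 c3 d3 d2 d1 | b2 c2 c1 b1 a1 a2 a3 b3 c3 d3 d2 d1 | b2 c2 d2 d3 c3 b3 a3 a2 a1 b1 c1 d1.
That gives 4 routes.

4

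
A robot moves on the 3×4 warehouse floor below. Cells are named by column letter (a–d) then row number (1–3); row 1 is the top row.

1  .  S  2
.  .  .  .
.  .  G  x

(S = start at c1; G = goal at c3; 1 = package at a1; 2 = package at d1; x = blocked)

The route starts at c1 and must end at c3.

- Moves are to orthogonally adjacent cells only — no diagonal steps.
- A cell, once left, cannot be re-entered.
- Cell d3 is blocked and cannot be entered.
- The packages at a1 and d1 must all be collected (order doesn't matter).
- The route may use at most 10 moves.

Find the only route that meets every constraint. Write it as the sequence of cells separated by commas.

Any route must reach a1 and d1 and still end at c3 within 10 moves, so the order of the required stops is forced.
Route from c1: right to d1, down to d2, 2× left (reaching b2), up to b1, left to a1, 2× down (reaching a3), 2× right (reaching c3) — 10 moves in all.
Check: all required cells visited; 10 ≤ 10 moves.

c1, d1, d2, c2, b2, b1, a1, a2, a3, b3, c3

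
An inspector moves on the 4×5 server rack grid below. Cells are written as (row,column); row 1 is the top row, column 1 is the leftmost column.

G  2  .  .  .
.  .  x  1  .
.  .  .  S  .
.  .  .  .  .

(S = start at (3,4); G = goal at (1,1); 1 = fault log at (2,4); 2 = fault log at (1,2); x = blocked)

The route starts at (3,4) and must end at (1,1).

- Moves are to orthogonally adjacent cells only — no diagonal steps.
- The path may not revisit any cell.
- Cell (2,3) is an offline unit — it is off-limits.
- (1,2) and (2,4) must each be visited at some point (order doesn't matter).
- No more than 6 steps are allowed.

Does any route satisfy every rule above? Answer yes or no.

One route that works: (3,4) → (2,4) → (1,4) → (1,3) → (1,2) → (1,1).

yes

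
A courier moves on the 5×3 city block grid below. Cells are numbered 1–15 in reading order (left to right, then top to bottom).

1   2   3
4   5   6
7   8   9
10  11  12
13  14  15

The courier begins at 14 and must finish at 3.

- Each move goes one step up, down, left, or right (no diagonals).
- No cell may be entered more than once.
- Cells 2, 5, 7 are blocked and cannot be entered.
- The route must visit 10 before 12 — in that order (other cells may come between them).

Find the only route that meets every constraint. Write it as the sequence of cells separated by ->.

The waypoints must appear in the order 10, 12, with no cell reused.
Route from 14: left to 13, up to 10, 2× right (reaching 12), 3× up (reaching 3) — 7 moves in all.
Check: order respected (10 at step 2, 12 at step 4).

14 -> 13 -> 10 -> 11 -> 12 -> 9 -> 6 -> 3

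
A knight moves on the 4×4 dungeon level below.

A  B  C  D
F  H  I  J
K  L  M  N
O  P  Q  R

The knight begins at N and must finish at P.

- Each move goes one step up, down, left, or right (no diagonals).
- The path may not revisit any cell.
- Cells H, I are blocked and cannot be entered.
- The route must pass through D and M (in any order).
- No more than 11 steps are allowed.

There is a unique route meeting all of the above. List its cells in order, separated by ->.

The budget equals the shortest possible length, so every move has to be on a shortest route through the required cells.
Route from N: up 2 to D, left 3 to A, down 2 to K, right 2 to M, down 1 to Q, left 1 to P — 11 moves in all.
Check: all required cells visited; 11 ≤ 11 moves.

N -> J -> D -> C -> B -> A -> F -> K -> L -> M -> Q -> P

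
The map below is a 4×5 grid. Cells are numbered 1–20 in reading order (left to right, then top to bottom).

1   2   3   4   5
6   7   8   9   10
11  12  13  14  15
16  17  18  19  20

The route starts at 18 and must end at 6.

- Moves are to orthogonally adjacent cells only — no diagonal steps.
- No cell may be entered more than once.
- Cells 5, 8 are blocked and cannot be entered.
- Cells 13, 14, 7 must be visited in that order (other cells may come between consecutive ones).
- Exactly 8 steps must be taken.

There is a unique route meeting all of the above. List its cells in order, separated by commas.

The waypoints must appear in the order 13, 14, 7, with no cell reused.
Route from 18: up 1 to 13, right 1 to 14, up 2 to 4, left 2 to 2, down 1 to 7, left 1 to 6 — 8 moves in all.
Check: order respected (13 at step 1, 14 at step 2, 7 at step 7); 8 moves as required.

18, 13, 14, 9, 4, 3, 2, 7, 6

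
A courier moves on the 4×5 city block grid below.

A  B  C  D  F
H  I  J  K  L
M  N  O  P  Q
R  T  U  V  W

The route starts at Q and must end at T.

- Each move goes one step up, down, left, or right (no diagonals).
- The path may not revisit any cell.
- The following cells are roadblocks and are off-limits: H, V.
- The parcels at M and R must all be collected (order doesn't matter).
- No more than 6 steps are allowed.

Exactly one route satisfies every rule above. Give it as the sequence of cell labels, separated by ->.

The budget equals the shortest possible length, so every move has to be on a shortest route through the required cells.
Route from Q: 4× left (reaching M), down to R, right to T — 6 moves in all.
Check: all required cells visited; 6 ≤ 6 moves.

Q -> P -> O -> N -> M -> R -> T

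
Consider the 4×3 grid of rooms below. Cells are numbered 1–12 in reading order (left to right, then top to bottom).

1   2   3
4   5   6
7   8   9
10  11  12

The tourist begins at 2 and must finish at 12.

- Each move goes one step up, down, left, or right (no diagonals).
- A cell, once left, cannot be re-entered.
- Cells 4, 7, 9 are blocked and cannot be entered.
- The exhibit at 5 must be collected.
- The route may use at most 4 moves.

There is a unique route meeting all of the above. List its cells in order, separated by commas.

2, 5, 8, 11, 12

The 4-move cap with required stops at 5 leaves no slack for detours.
Route from 2: 3× down (reaching 11), right to 12 — 4 moves in all.
Check: all required cells visited; 4 ≤ 4 moves.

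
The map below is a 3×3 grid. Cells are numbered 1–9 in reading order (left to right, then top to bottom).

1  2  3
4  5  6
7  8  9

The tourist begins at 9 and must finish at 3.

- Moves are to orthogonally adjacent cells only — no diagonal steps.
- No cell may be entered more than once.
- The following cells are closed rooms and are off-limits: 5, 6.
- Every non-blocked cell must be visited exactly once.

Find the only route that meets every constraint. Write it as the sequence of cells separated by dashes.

9 - 8 - 7 - 4 - 1 - 2 - 3

Need to visit all 7 open cells exactly once, starting at 9 and ending at 3.
Cell 7 has only two open neighbours (4 and 8), so the path must pass straight through it: one of those is the cell it's entered from and the other is where it exits.
Route from 9: 2× left (reaching 7), 2× up (reaching 1), 2× right (reaching 3) — 6 moves in all.
Check: all 7 open cells covered.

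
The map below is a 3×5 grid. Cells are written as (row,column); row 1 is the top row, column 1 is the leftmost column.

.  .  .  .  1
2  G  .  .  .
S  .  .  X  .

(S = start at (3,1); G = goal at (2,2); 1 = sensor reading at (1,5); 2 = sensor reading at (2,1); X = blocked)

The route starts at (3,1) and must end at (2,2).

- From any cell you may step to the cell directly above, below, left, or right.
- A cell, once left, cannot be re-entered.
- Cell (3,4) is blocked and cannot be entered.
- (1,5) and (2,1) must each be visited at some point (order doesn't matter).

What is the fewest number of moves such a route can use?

Any route passes through (1,5) and (2,1) in some order between (3,1) and (2,2). Summing Manhattan distances along each leg and taking the cheapest ordering ((3,1) → (2,1) → (1,5) → (2,2)) gives a lower bound of 1 + 5 + 4 = 10 moves.
A route of 10 moves achieves this: (3,1) → (2,1) → (1,1) → (1,2) → (1,3) → (1,4) → (1,5) → (2,5) → (2,4) → (2,3) → (2,2).
Since 10 matches the lower bound, it is optimal.

10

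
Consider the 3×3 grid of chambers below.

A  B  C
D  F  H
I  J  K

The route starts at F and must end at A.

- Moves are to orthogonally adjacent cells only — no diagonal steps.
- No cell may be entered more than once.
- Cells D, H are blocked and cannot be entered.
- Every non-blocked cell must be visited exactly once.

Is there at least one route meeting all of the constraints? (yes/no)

Cell C has only one open neighbour but is neither the start nor the goal, so a Hamiltonian route would have to both enter and leave it through the same neighbour — impossible without revisiting.

no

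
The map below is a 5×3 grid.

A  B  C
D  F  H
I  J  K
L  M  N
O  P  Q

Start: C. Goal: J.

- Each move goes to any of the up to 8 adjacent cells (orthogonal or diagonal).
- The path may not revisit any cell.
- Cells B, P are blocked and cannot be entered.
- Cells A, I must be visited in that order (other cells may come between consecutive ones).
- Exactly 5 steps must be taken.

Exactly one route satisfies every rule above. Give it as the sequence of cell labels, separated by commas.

C, F, A, D, I, J

The waypoints must appear in the order A, I, with no cell reused.
Route from C: down-left 1 to F, up-left 1 to A, down 2 to I, right 1 to J — 5 moves in all.
Check: order respected (A at step 2, I at step 4); 5 moves as required.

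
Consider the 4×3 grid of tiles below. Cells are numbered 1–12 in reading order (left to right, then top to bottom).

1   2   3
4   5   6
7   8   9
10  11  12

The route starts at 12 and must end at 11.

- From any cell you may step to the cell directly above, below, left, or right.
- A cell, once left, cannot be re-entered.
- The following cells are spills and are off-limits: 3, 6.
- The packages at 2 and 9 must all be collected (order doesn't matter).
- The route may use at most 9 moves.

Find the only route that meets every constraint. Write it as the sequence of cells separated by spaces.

12 9 8 5 2 1 4 7 10 11

The budget equals the shortest possible length, so every move has to be on a shortest route through the required cells.
Route from 12: up 1 to 9, left 1 to 8, up 2 to 2, left 1 to 1, down 3 to 10, right 1 to 11 — 9 moves in all.
Check: all required cells visited; 9 ≤ 9 moves.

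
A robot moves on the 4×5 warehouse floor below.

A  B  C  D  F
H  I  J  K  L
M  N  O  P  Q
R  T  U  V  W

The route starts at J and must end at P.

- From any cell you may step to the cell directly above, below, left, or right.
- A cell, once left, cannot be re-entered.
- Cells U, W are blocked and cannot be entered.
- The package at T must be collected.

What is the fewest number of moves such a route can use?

8

Any route passes through T somewhere between J and P. Summing Manhattan distances along the two legs (J → T → P) gives a lower bound of 3 + 3 = 6 moves.
The shortest route satisfying every rule uses 8 moves: J → I → H → M → R → T → N → O → P.
The no-revisit rule (legs can't share cells) pushes the minimum above the 6-move bound; an exhaustive check rules out every length from 6 to 7, leaving 8 as the minimum.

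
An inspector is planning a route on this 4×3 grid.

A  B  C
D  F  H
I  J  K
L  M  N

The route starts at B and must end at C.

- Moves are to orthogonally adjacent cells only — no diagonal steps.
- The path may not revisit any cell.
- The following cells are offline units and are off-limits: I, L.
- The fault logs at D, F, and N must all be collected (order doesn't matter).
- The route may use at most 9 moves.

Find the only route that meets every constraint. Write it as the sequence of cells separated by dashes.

B - A - D - F - J - M - N - K - H - C

The 9-move cap with required stops at D, F, N leaves no slack for detours.
Route from B: left 1 to A, down 1 to D, right 1 to F, down 2 to M, right 1 to N, up 3 to C — 9 moves in all.
Check: all required cells visited; 9 ≤ 9 moves.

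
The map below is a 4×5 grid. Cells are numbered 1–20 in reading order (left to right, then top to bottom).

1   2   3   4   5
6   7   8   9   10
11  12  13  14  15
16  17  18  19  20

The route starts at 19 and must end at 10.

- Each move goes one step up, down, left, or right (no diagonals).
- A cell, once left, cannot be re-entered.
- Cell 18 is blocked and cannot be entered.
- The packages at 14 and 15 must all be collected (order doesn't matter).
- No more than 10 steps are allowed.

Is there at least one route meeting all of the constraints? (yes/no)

One route that works: 19 → 14 → 15 → 10.

yes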